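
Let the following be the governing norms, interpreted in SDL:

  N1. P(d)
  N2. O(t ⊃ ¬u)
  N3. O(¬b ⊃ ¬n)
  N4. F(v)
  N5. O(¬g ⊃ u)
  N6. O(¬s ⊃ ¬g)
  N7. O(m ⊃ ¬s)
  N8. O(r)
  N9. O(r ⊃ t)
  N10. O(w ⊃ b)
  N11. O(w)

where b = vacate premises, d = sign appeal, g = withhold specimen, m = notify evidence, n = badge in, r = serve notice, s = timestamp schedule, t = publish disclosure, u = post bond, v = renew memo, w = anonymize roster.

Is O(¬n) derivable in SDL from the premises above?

Premise 3 is O(¬b ⊃ ¬n), but O(¬b) is not derivable from the premises, so it does not yield O(¬n).
No other premise forces O(¬n). An ideal world satisfying every premise can still have ¬n false, so O(¬n) is not derivable.

No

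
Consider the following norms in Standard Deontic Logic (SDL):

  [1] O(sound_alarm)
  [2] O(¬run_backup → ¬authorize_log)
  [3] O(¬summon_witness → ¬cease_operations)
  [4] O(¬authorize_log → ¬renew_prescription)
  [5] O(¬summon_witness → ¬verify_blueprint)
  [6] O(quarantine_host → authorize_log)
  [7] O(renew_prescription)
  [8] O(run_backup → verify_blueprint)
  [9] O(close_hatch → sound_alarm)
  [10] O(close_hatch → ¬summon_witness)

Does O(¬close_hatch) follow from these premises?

Premise 7 states O(renew_prescription) outright.
Premise 4, O(¬authorize_log → ¬renew_prescription), contraposes to O(renew_prescription → authorize_log); with O(renew_prescription) we get O(authorize_log).
Premise 2, O(¬run_backup → ¬authorize_log), contraposes to O(authorize_log → run_backup); with O(authorize_log) we get O(run_backup).
With premise 8, O(run_backup → verify_blueprint), the K-axiom yields O(verify_blueprint).
Premise 5 is O(¬summon_witness → ¬verify_blueprint); contrapositively O(verify_blueprint → summon_witness). Since O(verify_blueprint) holds, K gives O(summon_witness).
The contrapositive of premise 10 (O(close_hatch → ¬summon_witness)) is O(summon_witness → ¬close_hatch), and O(summon_witness) is already established, so O(¬close_hatch).
Premises 1, 3, 6, 9 do not contribute to this derivation.
So O(¬close_hatch) follows.

Yes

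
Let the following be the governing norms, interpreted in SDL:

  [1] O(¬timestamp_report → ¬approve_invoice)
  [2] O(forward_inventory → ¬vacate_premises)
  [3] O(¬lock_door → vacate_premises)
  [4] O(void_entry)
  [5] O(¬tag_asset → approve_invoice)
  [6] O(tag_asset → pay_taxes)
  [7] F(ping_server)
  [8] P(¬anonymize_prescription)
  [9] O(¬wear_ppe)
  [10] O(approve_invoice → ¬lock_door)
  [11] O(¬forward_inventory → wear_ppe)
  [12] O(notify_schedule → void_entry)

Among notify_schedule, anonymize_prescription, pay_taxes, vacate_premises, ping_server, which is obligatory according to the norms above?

Premise 9 gives O(¬wear_ppe).
The contrapositive of premise 11 (O(¬forward_inventory → wear_ppe)) is O(¬wear_ppe → forward_inventory), and O(¬wear_ppe) is already established, so O(forward_inventory).
Applying K to premise 2 (O(forward_inventory → ¬vacate_premises)) and O(forward_inventory) yields O(¬vacate_premises).
Premise 3, O(¬lock_door → vacate_premises), contraposes to O(¬vacate_premises → lock_door); with O(¬vacate_premises) we get O(lock_door).
Premise 10 is O(approve_invoice → ¬lock_door); contrapositively O(lock_door → ¬approve_invoice). Since O(lock_door) holds, K gives O(¬approve_invoice).
Premise 5 is O(¬tag_asset → approve_invoice); contrapositively O(¬approve_invoice → tag_asset). Since O(¬approve_invoice) holds, K gives O(tag_asset).
From O(tag_asset) and premise 6, O(tag_asset → pay_taxes), we obtain O(pay_taxes).
So O(pay_taxes) holds — pay_taxes is obligatory. None of the other listed options is made obligatory by any chain of premises.

pay_taxes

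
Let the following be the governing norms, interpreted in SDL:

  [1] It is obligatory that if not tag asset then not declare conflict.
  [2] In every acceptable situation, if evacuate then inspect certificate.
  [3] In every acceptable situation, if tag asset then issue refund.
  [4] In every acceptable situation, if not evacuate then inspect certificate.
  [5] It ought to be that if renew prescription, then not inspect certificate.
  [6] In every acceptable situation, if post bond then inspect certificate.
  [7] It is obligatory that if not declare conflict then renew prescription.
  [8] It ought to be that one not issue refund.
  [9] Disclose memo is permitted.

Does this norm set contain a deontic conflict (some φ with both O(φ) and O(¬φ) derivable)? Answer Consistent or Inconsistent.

By case analysis on ¬evacuate: premise 4 gives O(¬evacuate → inspect_certificate) and premise 2 gives O(evacuate → inspect_certificate), so O(inspect_certificate) either way.
The contrapositive of premise 5 (O(renew_prescription → ¬inspect_certificate)) is O(inspect_certificate → ¬renew_prescription), and O(inspect_certificate) is already established, so O(¬renew_prescription).
Premise 7 is O(¬declare_conflict → renew_prescription); contrapositively O(¬renew_prescription → declare_conflict). Since O(¬renew_prescription) holds, K gives O(declare_conflict).
Premise 1, O(¬tag_asset → ¬declare_conflict), contraposes to O(declare_conflict → tag_asset); with O(declare_conflict) we get O(tag_asset).
Applying K to premise 3 (O(tag_asset → issue_refund)) and O(tag_asset) yields O(issue_refund).
Yet premise 8 states O(¬issue_refund).
We now have both O(issue_refund) and O(¬issue_refund) — issue_refund is simultaneously obligatory and forbidden, violating the D-axiom.

Inconsistent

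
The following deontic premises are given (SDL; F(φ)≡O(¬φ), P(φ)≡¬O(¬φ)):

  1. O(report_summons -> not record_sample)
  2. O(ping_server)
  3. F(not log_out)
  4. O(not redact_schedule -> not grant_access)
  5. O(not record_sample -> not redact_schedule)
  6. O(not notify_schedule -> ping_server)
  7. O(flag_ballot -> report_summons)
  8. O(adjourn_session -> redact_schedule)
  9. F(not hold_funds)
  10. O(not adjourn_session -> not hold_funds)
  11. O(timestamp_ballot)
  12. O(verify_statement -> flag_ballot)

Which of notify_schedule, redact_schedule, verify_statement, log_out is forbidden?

Premise 9 is F(not hold_funds), i.e. O(hold_funds).
Premise 10 is O(not adjourn_session -> not hold_funds); contrapositively O(hold_funds -> adjourn_session). Since O(hold_funds) holds, K gives O(adjourn_session).
With premise 8, O(adjourn_session -> redact_schedule), the K-axiom yields O(redact_schedule).
Premise 5 is O(not record_sample -> not redact_schedule); contrapositively O(redact_schedule -> record_sample). Since O(redact_schedule) holds, K gives O(record_sample).
Premise 1, O(report_summons -> not record_sample), contraposes to O(record_sample -> not report_summons); with O(record_sample) we get O(not report_summons).
Premise 7 is O(flag_ballot -> report_summons); contrapositively O(not report_summons -> not flag_ballot). Since O(not report_summons) holds, K gives O(not flag_ballot).
The contrapositive of premise 12 (O(verify_statement -> flag_ballot)) is O(not flag_ballot -> not verify_statement), and O(not flag_ballot) is already established, so O(not verify_statement).
So O(not verify_statement) holds, i.e. verify_statement is forbidden. None of the other listed options is forbidden under the premises.

verify_statement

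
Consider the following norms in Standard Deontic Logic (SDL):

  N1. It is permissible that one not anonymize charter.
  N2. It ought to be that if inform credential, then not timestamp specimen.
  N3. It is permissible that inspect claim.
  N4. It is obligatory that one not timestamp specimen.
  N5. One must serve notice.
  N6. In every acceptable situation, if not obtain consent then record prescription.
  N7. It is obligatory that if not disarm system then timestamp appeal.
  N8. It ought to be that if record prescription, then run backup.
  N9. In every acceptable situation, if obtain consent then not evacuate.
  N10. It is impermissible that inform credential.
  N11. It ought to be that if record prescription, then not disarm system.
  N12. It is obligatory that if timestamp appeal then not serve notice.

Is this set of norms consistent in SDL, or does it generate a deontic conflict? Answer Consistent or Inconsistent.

Premise 2 is O(inform_credential → ¬timestamp_specimen); even if O(¬timestamp_specimen) held, inferring O(inform_credential) would be affirming the consequent — invalid.
So O(inform_credential) is not derivable, and the apparent clash with O(¬inform_credential) does not arise.
A world satisfying every obligation exists (e.g. anonymize_charter=false, disarm_system=true, evacuate=false, inform_credential=false, inspect_claim=false, obtain_consent=true, record_prescription=false, run_backup=false, serve_notice=true, timestamp_appeal=false, timestamp_specimen=false); no atom is both obligatory and forbidden, so the set is consistent.

Consistent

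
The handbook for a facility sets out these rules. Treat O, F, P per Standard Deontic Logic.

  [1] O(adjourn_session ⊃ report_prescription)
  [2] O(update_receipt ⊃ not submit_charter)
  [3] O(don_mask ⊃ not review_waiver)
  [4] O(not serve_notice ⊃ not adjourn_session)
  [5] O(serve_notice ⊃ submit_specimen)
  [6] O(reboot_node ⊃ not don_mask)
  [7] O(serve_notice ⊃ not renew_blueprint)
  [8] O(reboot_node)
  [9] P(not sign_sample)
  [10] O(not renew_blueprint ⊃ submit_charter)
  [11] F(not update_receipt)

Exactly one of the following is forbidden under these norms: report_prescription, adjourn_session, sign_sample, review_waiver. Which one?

Premise 11 is F(not update_receipt), i.e. O(update_receipt).
With premise 2, O(update_receipt ⊃ not submit_charter), the K-axiom yields O(not submit_charter).
Premise 10, O(not renew_blueprint ⊃ submit_charter), contraposes to O(not submit_charter ⊃ renew_blueprint); with O(not submit_charter) we get O(renew_blueprint).
Premise 7, O(serve_notice ⊃ not renew_blueprint), contraposes to O(renew_blueprint ⊃ not serve_notice); with O(renew_blueprint) we get O(not serve_notice).
With premise 4, O(not serve_notice ⊃ not adjourn_session), the K-axiom yields O(not adjourn_session).
So O(not adjourn_session) holds, i.e. adjourn_session is forbidden. None of the other listed options is forbidden under the premises.

adjourn_session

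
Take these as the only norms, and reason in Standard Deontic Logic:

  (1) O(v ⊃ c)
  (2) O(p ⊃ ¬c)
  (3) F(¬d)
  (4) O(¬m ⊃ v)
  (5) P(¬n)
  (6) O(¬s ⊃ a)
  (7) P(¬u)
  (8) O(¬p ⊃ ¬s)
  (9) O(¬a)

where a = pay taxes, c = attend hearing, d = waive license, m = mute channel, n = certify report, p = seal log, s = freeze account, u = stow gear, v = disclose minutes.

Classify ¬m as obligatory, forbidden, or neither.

Forbidden

Premise 9 states O(¬a) outright.
The contrapositive of premise 6 (O(¬s ⊃ a)) is O(¬a ⊃ s), and O(¬a) is already established, so O(s).
Premise 8, O(¬p ⊃ ¬s), contraposes to O(s ⊃ p); with O(s) we get O(p).
Premise 2 is O(p ⊃ ¬c); since O(p), deontic closure gives O(¬c).
The contrapositive of premise 1 (O(v ⊃ c)) is O(¬c ⊃ ¬v), and O(¬c) is already established, so O(¬v).
The contrapositive of premise 4 (O(¬m ⊃ v)) is O(¬v ⊃ m), and O(¬v) is already established, so O(m).
Premises 3, 5, 7 do not contribute to this derivation.
Thus O(m), which is F(¬m): ¬m is forbidden.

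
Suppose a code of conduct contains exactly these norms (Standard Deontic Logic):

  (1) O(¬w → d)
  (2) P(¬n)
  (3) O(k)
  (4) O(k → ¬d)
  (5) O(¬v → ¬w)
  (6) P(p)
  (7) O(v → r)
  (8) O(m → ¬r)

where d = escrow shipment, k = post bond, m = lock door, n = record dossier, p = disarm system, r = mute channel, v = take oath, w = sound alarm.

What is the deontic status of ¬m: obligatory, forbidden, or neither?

Premise 3 gives O(k).
Applying K to premise 4 (O(k → ¬d)) and O(k) yields O(¬d).
Premise 1 is O(¬w → d); contrapositively O(¬d → w). Since O(¬d) holds, K gives O(w).
The contrapositive of premise 5 (O(¬v → ¬w)) is O(w → v), and O(w) is already established, so O(v).
With premise 7, O(v → r), the K-axiom yields O(r).
The contrapositive of premise 8 (O(m → ¬r)) is O(r → ¬m), and O(r) is already established, so O(¬m).
Premises 2, 6 do not contribute to this derivation.
Hence ¬m is obligatory.

Obligatory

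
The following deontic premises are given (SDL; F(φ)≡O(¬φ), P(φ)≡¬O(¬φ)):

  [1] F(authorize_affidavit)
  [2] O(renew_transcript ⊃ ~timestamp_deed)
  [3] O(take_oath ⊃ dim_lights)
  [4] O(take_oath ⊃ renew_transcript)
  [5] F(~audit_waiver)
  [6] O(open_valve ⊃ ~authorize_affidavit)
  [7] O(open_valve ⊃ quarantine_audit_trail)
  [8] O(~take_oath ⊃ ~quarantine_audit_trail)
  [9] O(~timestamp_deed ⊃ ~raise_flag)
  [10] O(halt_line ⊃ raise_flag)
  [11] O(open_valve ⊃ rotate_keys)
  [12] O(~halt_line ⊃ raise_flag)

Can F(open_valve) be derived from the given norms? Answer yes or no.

Premises 12 and 10 are O(~halt_line ⊃ raise_flag) and O(halt_line ⊃ raise_flag); every ideal world satisfies ~halt_line or halt_line, so in either case raise_flag holds — hence O(raise_flag).
The contrapositive of premise 9 (O(~timestamp_deed ⊃ ~raise_flag)) is O(raise_flag ⊃ timestamp_deed), and O(raise_flag) is already established, so O(timestamp_deed).
Premise 2, O(renew_transcript ⊃ ~timestamp_deed), contraposes to O(timestamp_deed ⊃ ~renew_transcript); with O(timestamp_deed) we get O(~renew_transcript).
Premise 4 is O(take_oath ⊃ renew_transcript); contrapositively O(~renew_transcript ⊃ ~take_oath). Since O(~renew_transcript) holds, K gives O(~take_oath).
With premise 8, O(~take_oath ⊃ ~quarantine_audit_trail), the K-axiom yields O(~quarantine_audit_trail).
Premise 7, O(open_valve ⊃ quarantine_audit_trail), contraposes to O(~quarantine_audit_trail ⊃ ~open_valve); with O(~quarantine_audit_trail) we get O(~open_valve).
Premises 1, 3, 5, 6, 11 do not contribute to this derivation.
So O(~open_valve) holds, i.e. F(open_valve). The claim follows.

Yes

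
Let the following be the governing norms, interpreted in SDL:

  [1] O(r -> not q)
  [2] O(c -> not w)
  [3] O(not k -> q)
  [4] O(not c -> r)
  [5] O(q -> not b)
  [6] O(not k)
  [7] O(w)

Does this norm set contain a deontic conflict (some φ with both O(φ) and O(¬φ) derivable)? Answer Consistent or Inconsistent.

Inconsistent

From premise 7 we have O(w).
Premise 2 is O(c -> not w); contrapositively O(w -> not c). Since O(w) holds, K gives O(not c).
Applying K to premise 4 (O(not c -> r)) and O(not c) yields O(r).
Applying K to premise 1 (O(r -> not q)) and O(r) yields O(not q).
Premise 3, O(not k -> q), contraposes to O(not q -> k); with O(not q) we get O(k).
Yet premise 6 states O(not k).
We now have both O(k) and O(not k) — k is simultaneously obligatory and forbidden, violating the D-axiom.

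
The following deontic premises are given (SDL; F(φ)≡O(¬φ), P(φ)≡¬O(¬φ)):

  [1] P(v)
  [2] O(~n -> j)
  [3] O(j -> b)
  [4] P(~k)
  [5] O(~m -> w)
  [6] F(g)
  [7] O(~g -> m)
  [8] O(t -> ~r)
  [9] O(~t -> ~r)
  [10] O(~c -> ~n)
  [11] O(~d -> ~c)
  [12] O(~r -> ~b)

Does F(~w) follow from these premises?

Premise 5 is O(~m -> w), but O(~m) is not derivable from the premises, so it does not yield O(w).
No other premise forces O(w). An ideal world satisfying every premise can still have ~w true, so F(~w) is not derivable.

No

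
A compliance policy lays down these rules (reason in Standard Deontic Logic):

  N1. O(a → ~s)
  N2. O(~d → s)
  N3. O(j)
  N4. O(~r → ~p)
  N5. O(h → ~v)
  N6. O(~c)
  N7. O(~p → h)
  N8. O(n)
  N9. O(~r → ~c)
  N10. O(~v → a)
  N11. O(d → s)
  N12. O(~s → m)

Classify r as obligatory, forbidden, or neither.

By case analysis on d: premise 11 gives O(d → s) and premise 2 gives O(~d → s), so O(s) either way.
The contrapositive of premise 1 (O(a → ~s)) is O(s → ~a), and O(s) is already established, so O(~a).
Premise 10 is O(~v → a); contrapositively O(~a → v). Since O(~a) holds, K gives O(v).
Premise 5 is O(h → ~v); contrapositively O(v → ~h). Since O(v) holds, K gives O(~h).
Premise 7 is O(~p → h); contrapositively O(~h → p). Since O(~h) holds, K gives O(p).
Premise 4, O(~r → ~p), contraposes to O(p → r); with O(p) we get O(r).
Premises 3, 6, 8, 9, 12 do not contribute to this derivation.
Hence r is obligatory.

Obligatory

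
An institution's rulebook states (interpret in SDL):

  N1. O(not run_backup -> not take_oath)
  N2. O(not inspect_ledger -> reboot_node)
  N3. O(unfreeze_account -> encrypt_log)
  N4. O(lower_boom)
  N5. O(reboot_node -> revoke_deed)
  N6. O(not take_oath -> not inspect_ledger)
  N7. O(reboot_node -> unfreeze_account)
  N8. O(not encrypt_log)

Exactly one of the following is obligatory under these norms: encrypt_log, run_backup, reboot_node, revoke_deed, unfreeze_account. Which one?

run_backup

Premise 8 states O(not encrypt_log) outright.
Premise 3 is O(unfreeze_account -> encrypt_log); contrapositively O(not encrypt_log -> not unfreeze_account). Since O(not encrypt_log) holds, K gives O(not unfreeze_account).
Premise 7, O(reboot_node -> unfreeze_account), contraposes to O(not unfreeze_account -> not reboot_node); with O(not unfreeze_account) we get O(not reboot_node).
The contrapositive of premise 2 (O(not inspect_ledger -> reboot_node)) is O(not reboot_node -> inspect_ledger), and O(not reboot_node) is already established, so O(inspect_ledger).
Premise 6, O(not take_oath -> not inspect_ledger), contraposes to O(inspect_ledger -> take_oath); with O(inspect_ledger) we get O(take_oath).
Premise 1 is O(not run_backup -> not take_oath); contrapositively O(take_oath -> run_backup). Since O(take_oath) holds, K gives O(run_backup).
So O(run_backup) holds — run_backup is obligatory. None of the other listed options is made obligatory by any chain of premises.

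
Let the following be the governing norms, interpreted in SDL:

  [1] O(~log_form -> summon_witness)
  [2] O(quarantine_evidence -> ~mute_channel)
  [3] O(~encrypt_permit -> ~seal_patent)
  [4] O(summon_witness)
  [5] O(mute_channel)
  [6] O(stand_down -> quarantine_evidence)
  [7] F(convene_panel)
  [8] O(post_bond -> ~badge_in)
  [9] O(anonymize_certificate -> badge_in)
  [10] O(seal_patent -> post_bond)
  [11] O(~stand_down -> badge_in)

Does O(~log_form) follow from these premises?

No

Premise 1 is O(~log_form -> summon_witness); even if O(summon_witness) held, inferring O(~log_form) would be affirming the consequent — invalid.
No other premise forces O(~log_form). An ideal world satisfying every premise can still have ~log_form false, so O(~log_form) is not derivable.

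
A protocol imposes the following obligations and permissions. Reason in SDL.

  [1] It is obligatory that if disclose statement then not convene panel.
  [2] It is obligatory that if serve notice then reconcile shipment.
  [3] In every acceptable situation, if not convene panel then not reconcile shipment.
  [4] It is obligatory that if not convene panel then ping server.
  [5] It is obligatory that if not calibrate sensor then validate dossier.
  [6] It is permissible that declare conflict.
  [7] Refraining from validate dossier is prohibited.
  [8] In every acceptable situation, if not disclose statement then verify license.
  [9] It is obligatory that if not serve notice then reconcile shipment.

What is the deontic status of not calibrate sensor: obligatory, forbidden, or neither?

Neither

Premise 5 is O(¬calibrate_sensor → validate_dossier); even if O(validate_dossier) held, inferring O(¬calibrate_sensor) would be affirming the consequent — invalid.
No premise or chain of K-axiom applications forces O(¬calibrate_sensor), and none forces O(calibrate_sensor). So ¬calibrate_sensor is neither obligatory nor forbidden under these norms.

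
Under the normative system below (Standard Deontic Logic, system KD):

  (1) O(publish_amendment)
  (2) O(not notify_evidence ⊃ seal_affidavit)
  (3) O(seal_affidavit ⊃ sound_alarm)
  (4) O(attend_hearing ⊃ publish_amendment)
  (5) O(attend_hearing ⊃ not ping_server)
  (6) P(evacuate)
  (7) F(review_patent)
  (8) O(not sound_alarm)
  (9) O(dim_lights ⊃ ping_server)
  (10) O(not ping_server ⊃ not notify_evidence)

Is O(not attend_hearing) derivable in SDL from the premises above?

Yes

From premise 8 we have O(not sound_alarm).
Premise 3 is O(seal_affidavit ⊃ sound_alarm); contrapositively O(not sound_alarm ⊃ not seal_affidavit). Since O(not sound_alarm) holds, K gives O(not seal_affidavit).
The contrapositive of premise 2 (O(not notify_evidence ⊃ seal_affidavit)) is O(not seal_affidavit ⊃ notify_evidence), and O(not seal_affidavit) is already established, so O(notify_evidence).
Premise 10, O(not ping_server ⊃ not notify_evidence), contraposes to O(notify_evidence ⊃ ping_server); with O(notify_evidence) we get O(ping_server).
Premise 5, O(attend_hearing ⊃ not ping_server), contraposes to O(ping_server ⊃ not attend_hearing); with O(ping_server) we get O(not attend_hearing).
Premises 1, 4, 6, 7, 9 do not contribute to this derivation.
So O(not attend_hearing) follows.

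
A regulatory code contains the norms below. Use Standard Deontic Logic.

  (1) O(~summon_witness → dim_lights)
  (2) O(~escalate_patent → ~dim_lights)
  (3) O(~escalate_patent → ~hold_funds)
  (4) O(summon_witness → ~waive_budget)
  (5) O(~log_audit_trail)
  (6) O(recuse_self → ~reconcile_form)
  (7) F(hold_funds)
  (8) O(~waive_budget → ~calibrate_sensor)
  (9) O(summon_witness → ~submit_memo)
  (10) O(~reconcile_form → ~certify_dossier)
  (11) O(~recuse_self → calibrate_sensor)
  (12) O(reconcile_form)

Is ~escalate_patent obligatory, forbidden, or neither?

Forbidden

Premise 12 gives O(reconcile_form).
Premise 6, O(recuse_self → ~reconcile_form), contraposes to O(reconcile_form → ~recuse_self); with O(reconcile_form) we get O(~recuse_self).
Premise 11 is O(~recuse_self → calibrate_sensor); since O(~recuse_self), deontic closure gives O(calibrate_sensor).
Premise 8, O(~waive_budget → ~calibrate_sensor), contraposes to O(calibrate_sensor → waive_budget); with O(calibrate_sensor) we get O(waive_budget).
Premise 4 is O(summon_witness → ~waive_budget); contrapositively O(waive_budget → ~summon_witness). Since O(waive_budget) holds, K gives O(~summon_witness).
With premise 1, O(~summon_witness → dim_lights), the K-axiom yields O(dim_lights).
Premise 2, O(~escalate_patent → ~dim_lights), contraposes to O(dim_lights → escalate_patent); with O(dim_lights) we get O(escalate_patent).
Premises 3, 5, 7, 9, 10 do not contribute to this derivation.
Thus O(escalate_patent), which is F(~escalate_patent): ~escalate_patent is forbidden.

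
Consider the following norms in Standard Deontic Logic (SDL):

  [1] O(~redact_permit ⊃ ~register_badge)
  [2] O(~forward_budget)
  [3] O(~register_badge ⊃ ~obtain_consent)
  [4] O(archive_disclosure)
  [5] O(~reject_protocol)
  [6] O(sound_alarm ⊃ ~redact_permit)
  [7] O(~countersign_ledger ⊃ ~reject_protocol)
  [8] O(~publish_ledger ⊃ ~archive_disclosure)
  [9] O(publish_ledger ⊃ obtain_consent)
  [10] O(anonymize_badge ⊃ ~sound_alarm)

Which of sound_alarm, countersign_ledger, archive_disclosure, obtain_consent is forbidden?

sound_alarm

Premise 4 gives O(archive_disclosure).
Premise 8 is O(~publish_ledger ⊃ ~archive_disclosure); contrapositively O(archive_disclosure ⊃ publish_ledger). Since O(archive_disclosure) holds, K gives O(publish_ledger).
Premise 9 is O(publish_ledger ⊃ obtain_consent); since O(publish_ledger), deontic closure gives O(obtain_consent).
Premise 3, O(~register_badge ⊃ ~obtain_consent), contraposes to O(obtain_consent ⊃ register_badge); with O(obtain_consent) we get O(register_badge).
Premise 1, O(~redact_permit ⊃ ~register_badge), contraposes to O(register_badge ⊃ redact_permit); with O(register_badge) we get O(redact_permit).
The contrapositive of premise 6 (O(sound_alarm ⊃ ~redact_permit)) is O(redact_permit ⊃ ~sound_alarm), and O(redact_permit) is already established, so O(~sound_alarm).
So O(~sound_alarm) holds, i.e. sound_alarm is forbidden. None of the other listed options is forbidden under the premises.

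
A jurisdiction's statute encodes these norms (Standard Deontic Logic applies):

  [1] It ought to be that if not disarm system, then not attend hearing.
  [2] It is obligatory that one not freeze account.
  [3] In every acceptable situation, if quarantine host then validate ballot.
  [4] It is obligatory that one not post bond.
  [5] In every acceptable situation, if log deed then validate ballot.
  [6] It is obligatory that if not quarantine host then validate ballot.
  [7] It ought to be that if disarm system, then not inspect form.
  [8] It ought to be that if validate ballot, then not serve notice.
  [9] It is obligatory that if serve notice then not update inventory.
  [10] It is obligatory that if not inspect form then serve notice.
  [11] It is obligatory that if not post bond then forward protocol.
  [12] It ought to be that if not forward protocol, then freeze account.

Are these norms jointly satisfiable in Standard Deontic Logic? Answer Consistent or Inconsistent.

Premise 12 is O(¬forward_protocol → freeze_account), but O(¬forward_protocol) is not derivable from the premises, so it does not yield O(freeze_account).
So O(freeze_account) is not derivable, and the apparent clash with O(¬freeze_account) does not arise.
A world satisfying every obligation exists (e.g. attend_hearing=false, disarm_system=false, forward_protocol=true, freeze_account=false, inspect_form=true, log_deed=false, post_bond=false, quarantine_host=false, serve_notice=false, update_inventory=false, validate_ballot=true); no atom is both obligatory and forbidden, so the set is consistent.

Consistent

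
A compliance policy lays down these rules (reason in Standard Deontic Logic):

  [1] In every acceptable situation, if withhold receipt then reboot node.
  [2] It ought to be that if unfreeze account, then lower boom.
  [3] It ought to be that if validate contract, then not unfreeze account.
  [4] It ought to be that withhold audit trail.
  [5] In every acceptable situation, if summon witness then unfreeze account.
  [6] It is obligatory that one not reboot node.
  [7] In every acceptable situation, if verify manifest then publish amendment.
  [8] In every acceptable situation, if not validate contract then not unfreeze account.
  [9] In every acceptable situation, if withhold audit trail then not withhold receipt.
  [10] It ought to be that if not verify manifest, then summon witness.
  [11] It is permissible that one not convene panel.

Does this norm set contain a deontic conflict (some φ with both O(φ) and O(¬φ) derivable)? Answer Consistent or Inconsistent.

Premise 1 is O(withhold_receipt → reboot_node), but O(withhold_receipt) is not derivable from the premises, so it does not yield O(reboot_node).
So O(reboot_node) is not derivable, and the apparent clash with O(¬reboot_node) does not arise.
A world satisfying every obligation exists (e.g. convene_panel=false, lower_boom=false, publish_amendment=true, reboot_node=false, summon_witness=false, unfreeze_account=false, validate_contract=false, verify_manifest=true, withhold_audit_trail=true, withhold_receipt=false); no atom is both obligatory and forbidden, so the set is consistent.

Consistent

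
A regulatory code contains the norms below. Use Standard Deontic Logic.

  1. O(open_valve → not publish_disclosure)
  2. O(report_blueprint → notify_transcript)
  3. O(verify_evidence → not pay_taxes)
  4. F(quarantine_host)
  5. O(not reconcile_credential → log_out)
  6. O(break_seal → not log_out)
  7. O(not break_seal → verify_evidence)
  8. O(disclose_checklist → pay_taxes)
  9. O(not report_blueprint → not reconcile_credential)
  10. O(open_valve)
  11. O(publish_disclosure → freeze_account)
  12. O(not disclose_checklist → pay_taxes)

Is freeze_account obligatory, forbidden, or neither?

Premise 11 is O(publish_disclosure → freeze_account), but O(publish_disclosure) is not derivable from the premises, so it does not yield O(freeze_account).
No premise or chain of K-axiom applications forces O(freeze_account), and none forces O(not freeze_account). So freeze_account is neither obligatory nor forbidden under these norms.

Neither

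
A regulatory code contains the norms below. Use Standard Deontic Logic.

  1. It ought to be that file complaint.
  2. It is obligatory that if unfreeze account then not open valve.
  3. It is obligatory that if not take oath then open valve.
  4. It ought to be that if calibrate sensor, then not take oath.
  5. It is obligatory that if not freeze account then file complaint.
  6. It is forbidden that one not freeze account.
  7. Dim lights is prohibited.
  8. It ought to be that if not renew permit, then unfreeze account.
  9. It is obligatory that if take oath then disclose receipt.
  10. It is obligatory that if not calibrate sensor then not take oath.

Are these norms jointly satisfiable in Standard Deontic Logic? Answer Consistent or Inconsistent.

Premise 5 is O(¬freeze_account → file_complaint); even if O(file_complaint) held, inferring O(¬freeze_account) would be affirming the consequent — invalid.
So O(¬freeze_account) is not derivable, and the apparent clash with O(freeze_account) does not arise.
A world satisfying every obligation exists (e.g. calibrate_sensor=false, dim_lights=false, disclose_receipt=false, file_complaint=true, freeze_account=true, open_valve=true, renew_permit=true, take_oath=false, unfreeze_account=false); no atom is both obligatory and forbidden, so the set is consistent.

Consistent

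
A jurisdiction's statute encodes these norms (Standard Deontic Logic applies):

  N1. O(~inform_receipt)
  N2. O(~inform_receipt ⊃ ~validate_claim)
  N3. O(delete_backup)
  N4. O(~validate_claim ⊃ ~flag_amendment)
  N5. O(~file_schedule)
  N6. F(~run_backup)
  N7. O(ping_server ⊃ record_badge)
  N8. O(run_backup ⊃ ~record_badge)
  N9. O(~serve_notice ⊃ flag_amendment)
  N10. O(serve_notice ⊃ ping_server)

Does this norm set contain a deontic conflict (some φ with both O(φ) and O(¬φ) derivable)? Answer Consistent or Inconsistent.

Inconsistent

Premise 6 is F(~run_backup), i.e. O(run_backup).
Applying K to premise 8 (O(run_backup ⊃ ~record_badge)) and O(run_backup) yields O(~record_badge).
The contrapositive of premise 7 (O(ping_server ⊃ record_badge)) is O(~record_badge ⊃ ~ping_server), and O(~record_badge) is already established, so O(~ping_server).
Premise 10 is O(serve_notice ⊃ ping_server); contrapositively O(~ping_server ⊃ ~serve_notice). Since O(~ping_server) holds, K gives O(~serve_notice).
With premise 9, O(~serve_notice ⊃ flag_amendment), the K-axiom yields O(flag_amendment).
Premise 4 is O(~validate_claim ⊃ ~flag_amendment); contrapositively O(flag_amendment ⊃ validate_claim). Since O(flag_amendment) holds, K gives O(validate_claim).
Premise 2, O(~inform_receipt ⊃ ~validate_claim), contraposes to O(validate_claim ⊃ inform_receipt); with O(validate_claim) we get O(inform_receipt).
But premise 1 directly asserts O(~inform_receipt).
We now have both O(inform_receipt) and O(~inform_receipt) — inform_receipt is simultaneously obligatory and forbidden, violating the D-axiom.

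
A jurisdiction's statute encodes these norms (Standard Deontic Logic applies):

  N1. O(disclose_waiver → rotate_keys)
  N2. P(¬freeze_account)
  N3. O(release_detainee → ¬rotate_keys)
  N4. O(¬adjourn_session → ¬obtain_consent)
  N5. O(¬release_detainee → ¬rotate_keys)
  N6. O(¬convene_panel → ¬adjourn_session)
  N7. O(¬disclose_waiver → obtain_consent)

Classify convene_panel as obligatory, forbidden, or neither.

By case analysis on release_detainee: premise 3 gives O(release_detainee → ¬rotate_keys) and premise 5 gives O(¬release_detainee → ¬rotate_keys), so O(¬rotate_keys) either way.
Premise 1 is O(disclose_waiver → rotate_keys); contrapositively O(¬rotate_keys → ¬disclose_waiver). Since O(¬rotate_keys) holds, K gives O(¬disclose_waiver).
With premise 7, O(¬disclose_waiver → obtain_consent), the K-axiom yields O(obtain_consent).
The contrapositive of premise 4 (O(¬adjourn_session → ¬obtain_consent)) is O(obtain_consent → adjourn_session), and O(obtain_consent) is already established, so O(adjourn_session).
The contrapositive of premise 6 (O(¬convene_panel → ¬adjourn_session)) is O(adjourn_session → convene_panel), and O(adjourn_session) is already established, so O(convene_panel).
Premise 2 does not contribute to this derivation.
Hence convene_panel is obligatory.

Obligatory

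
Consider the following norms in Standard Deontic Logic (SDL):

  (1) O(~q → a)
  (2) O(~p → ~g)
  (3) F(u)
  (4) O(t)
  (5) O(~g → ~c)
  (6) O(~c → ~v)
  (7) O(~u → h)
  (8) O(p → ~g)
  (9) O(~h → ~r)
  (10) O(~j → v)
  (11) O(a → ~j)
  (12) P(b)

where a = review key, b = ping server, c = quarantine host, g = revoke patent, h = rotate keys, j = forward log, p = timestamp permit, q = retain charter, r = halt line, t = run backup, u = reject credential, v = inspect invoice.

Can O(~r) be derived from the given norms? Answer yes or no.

Premise 9 is O(~h → ~r), but O(~h) is not derivable from the premises, so it does not yield O(~r).
No other premise forces O(~r). An ideal world satisfying every premise can still have ~r false, so O(~r) is not derivable.

No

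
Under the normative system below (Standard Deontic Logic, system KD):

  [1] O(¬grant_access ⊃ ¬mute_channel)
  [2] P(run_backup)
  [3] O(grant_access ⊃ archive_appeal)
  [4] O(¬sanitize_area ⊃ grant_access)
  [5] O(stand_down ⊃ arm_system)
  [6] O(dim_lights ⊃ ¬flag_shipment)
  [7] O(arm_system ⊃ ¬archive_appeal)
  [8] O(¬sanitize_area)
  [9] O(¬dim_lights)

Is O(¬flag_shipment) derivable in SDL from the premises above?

No

Premise 6 is O(dim_lights ⊃ ¬flag_shipment), but O(dim_lights) is not derivable from the premises, so it does not yield O(¬flag_shipment).
No other premise forces O(¬flag_shipment). An ideal world satisfying every premise can still have ¬flag_shipment false, so O(¬flag_shipment) is not derivable.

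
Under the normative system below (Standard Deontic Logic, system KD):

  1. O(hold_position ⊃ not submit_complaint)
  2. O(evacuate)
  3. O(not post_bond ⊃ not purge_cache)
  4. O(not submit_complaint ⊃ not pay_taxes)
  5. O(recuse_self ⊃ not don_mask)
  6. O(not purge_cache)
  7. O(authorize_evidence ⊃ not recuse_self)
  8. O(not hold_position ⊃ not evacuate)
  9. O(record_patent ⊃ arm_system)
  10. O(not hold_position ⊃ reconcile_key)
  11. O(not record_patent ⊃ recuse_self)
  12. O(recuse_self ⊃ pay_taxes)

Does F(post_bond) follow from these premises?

No

Premise 3 is O(not post_bond ⊃ not purge_cache); even if O(not purge_cache) held, inferring O(not post_bond) would be affirming the consequent — invalid.
No other premise forces O(not post_bond). An ideal world satisfying every premise can still have post_bond true, so F(post_bond) is not derivable.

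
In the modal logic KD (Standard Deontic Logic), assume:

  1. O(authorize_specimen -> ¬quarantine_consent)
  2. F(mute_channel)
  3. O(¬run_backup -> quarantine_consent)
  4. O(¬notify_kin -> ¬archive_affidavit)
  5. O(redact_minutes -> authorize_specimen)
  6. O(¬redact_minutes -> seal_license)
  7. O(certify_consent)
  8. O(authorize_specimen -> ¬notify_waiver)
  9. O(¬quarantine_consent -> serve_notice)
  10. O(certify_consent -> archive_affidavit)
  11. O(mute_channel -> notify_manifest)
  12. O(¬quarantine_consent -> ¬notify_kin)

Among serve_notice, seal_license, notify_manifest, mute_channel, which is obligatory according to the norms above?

Premise 7 states O(certify_consent) outright.
Applying K to premise 10 (O(certify_consent -> archive_affidavit)) and O(certify_consent) yields O(archive_affidavit).
The contrapositive of premise 4 (O(¬notify_kin -> ¬archive_affidavit)) is O(archive_affidavit -> notify_kin), and O(archive_affidavit) is already established, so O(notify_kin).
The contrapositive of premise 12 (O(¬quarantine_consent -> ¬notify_kin)) is O(notify_kin -> quarantine_consent), and O(notify_kin) is already established, so O(quarantine_consent).
Premise 1 is O(authorize_specimen -> ¬quarantine_consent); contrapositively O(quarantine_consent -> ¬authorize_specimen). Since O(quarantine_consent) holds, K gives O(¬authorize_specimen).
The contrapositive of premise 5 (O(redact_minutes -> authorize_specimen)) is O(¬authorize_specimen -> ¬redact_minutes), and O(¬authorize_specimen) is already established, so O(¬redact_minutes).
From O(¬redact_minutes) and premise 6, O(¬redact_minutes -> seal_license), we obtain O(seal_license).
So O(seal_license) holds — seal_license is obligatory. None of the other listed options is made obligatory by any chain of premises.

seal_license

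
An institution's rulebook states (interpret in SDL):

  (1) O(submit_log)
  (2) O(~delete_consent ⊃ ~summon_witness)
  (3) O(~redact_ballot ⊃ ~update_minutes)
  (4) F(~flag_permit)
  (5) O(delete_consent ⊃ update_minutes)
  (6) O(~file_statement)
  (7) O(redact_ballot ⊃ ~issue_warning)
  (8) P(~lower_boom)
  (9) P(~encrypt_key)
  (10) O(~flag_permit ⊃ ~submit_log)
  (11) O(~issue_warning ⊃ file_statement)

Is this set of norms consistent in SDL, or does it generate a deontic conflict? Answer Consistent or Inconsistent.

Premise 10 is O(~flag_permit ⊃ ~submit_log), but O(~flag_permit) is not derivable from the premises, so it does not yield O(~submit_log).
So O(~submit_log) is not derivable, and the apparent clash with O(submit_log) does not arise.
A world satisfying every obligation exists (e.g. delete_consent=false, encrypt_key=false, file_statement=false, flag_permit=true, issue_warning=true, lower_boom=false, redact_ballot=false, submit_log=true, summon_witness=false, update_minutes=false); no atom is both obligatory and forbidden, so the set is consistent.

Consistent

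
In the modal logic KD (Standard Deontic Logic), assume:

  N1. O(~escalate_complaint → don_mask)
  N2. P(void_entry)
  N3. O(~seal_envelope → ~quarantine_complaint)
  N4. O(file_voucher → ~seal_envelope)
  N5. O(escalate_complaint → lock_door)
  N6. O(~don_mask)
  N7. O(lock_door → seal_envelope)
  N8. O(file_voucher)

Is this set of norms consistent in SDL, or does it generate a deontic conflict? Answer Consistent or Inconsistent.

From premise 6 we have O(~don_mask).
Premise 1 is O(~escalate_complaint → don_mask); contrapositively O(~don_mask → escalate_complaint). Since O(~don_mask) holds, K gives O(escalate_complaint).
From O(escalate_complaint) and premise 5, O(escalate_complaint → lock_door), we obtain O(lock_door).
Applying K to premise 7 (O(lock_door → seal_envelope)) and O(lock_door) yields O(seal_envelope).
Premise 4 is O(file_voucher → ~seal_envelope); contrapositively O(seal_envelope → ~file_voucher). Since O(seal_envelope) holds, K gives O(~file_voucher).
Yet premise 8 states O(file_voucher).
We now have both O(~file_voucher) and O(file_voucher) — file_voucher is simultaneously obligatory and forbidden, violating the D-axiom.

Inconsistent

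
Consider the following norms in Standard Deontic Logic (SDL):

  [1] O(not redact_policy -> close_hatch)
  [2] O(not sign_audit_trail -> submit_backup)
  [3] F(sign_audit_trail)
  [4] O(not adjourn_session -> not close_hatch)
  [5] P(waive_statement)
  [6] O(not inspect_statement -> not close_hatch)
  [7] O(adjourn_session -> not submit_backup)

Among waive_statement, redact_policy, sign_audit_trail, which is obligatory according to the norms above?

redact_policy

Premise 3, F(sign_audit_trail), is equivalent to O(not sign_audit_trail).
Premise 2 is O(not sign_audit_trail -> submit_backup); since O(not sign_audit_trail), deontic closure gives O(submit_backup).
Premise 7 is O(adjourn_session -> not submit_backup); contrapositively O(submit_backup -> not adjourn_session). Since O(submit_backup) holds, K gives O(not adjourn_session).
Premise 4 is O(not adjourn_session -> not close_hatch); since O(not adjourn_session), deontic closure gives O(not close_hatch).
Premise 1, O(not redact_policy -> close_hatch), contraposes to O(not close_hatch -> redact_policy); with O(not close_hatch) we get O(redact_policy).
So O(redact_policy) holds — redact_policy is obligatory. None of the other listed options is made obligatory by any chain of premises.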